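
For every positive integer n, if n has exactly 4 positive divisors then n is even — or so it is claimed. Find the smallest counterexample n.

n = 6: divisors of 6: 1, 2, 3, 6; 6 is even.
n = 8: divisors of 8: 1, 2, 4, 8; 8 is even.
n = 10: divisors of 10: 1, 2, 5, 10; 10 is even.
n = 14: divisors of 14: 1, 2, 7, 14; 14 is even.
n = 15: divisors of 15: 1, 3, 5, 15; 15 is odd.

n = 15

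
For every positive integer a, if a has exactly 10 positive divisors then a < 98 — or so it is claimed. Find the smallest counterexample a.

a = 112

a = 48: τ(48) = 10; 48 < 98.
a = 80: τ(80) = 10; 80 < 98.
a = 112: τ(112) = 10; 112 ≥ 98.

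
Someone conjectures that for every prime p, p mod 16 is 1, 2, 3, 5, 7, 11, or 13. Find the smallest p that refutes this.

p = 31

Check each prime p in order until the claim fails.
For p = 2, 3, 5, 7, 11, 13, 17, 19, 23, 29 the conclusion holds.
p = 31: 31 mod 16 = 15 — not in {1, 2, 3, 5, 7, 11, 13}.
So p = 31 is the smallest counterexample.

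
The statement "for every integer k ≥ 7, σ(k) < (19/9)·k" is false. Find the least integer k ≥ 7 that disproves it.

k = 7: σ(7) = 8; 8 < 133/9.
k = 8: σ(8) = 15; 15 < 152/9.
k = 9: σ(9) = 13; 13 < 19.
k = 10: σ(10) = 18; 18 < 190/9.
k = 11: σ(11) = 12; 12 < 209/9.
k = 12: σ(12) = 28; 28 ≥ 76/3.
Thus k = 12 disproves the claim, and no smaller k works.

k = 12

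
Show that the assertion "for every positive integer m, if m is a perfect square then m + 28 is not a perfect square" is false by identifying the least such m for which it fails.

We need the least positive integer m for which m is a perfect square but m + 28 is a perfect square.
m = 1: 1 + 28 = 29, not a perfect square.
m = 4: 4 + 28 = 32, not a perfect square.
m = 9: 9 + 28 = 37, not a perfect square.
m = 16: 16 + 28 = 44, not a perfect square.
m = 25: 25 + 28 = 53, not a perfect square.
m = 36: 36 = 6² and 36 + 28 = 64 = 8².
Thus m = 36 disproves the claim, and no smaller m works.

m = 36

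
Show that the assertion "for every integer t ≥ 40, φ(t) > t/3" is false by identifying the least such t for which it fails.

A counterexample is any integer t ≥ 40 such that the claim fails; we check each in order.
For t = 40, 41 the conclusion holds.
t = 42: φ(42) = 12 and 42/3 = 14, so φ(42) ≤ 42/3.
Hence t = 42 is a counterexample.

t = 42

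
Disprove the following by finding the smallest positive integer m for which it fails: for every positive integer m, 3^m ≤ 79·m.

m = 6

The first 5 eligible values, up to m = 5, all satisfy the conclusion.
m = 6: 3^m = 729 and 79·m = 474, so 729 > 474.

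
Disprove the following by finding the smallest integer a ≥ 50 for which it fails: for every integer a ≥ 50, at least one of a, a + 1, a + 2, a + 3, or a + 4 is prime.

We need the least integer a ≥ 50 for which a, a + 1, a + 2, a + 3, a + 4 are all composite.
For a = 50, 51, 52, 53 the conclusion holds.
a = 54: 54 = 2 × 27; 55 = 5 × 11; 56 = 2 × 28; 57 = 3 × 19; 58 = 2 × 29 — all composite.

a = 54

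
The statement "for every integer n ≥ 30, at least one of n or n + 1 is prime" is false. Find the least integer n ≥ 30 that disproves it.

A counterexample is any integer n ≥ 30 such that n, n + 1 are both composite; we check each in order.
n = 30: 31 is prime.
n = 31: 31 is prime.
n = 32: 32 = 2 × 16; 33 = 3 × 11 — both composite.

n = 32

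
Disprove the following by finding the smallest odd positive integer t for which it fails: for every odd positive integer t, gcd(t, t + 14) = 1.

t = 7

A counterexample is any odd positive integer t such that gcd(t, t + 14) > 1; we check each in order.
t = 1: gcd(1, 15) = 1.
t = 3: gcd(3, 17) = 1.
t = 5: gcd(5, 19) = 1.
t = 7: gcd(7, 21) = 7.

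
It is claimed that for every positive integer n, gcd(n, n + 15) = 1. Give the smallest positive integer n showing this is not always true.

We need the least positive integer n for which gcd(n, n + 15) > 1.
For n = 1, 2 the conclusion holds.
n = 3: gcd(3, 18) = 3.
Hence n = 3 is a counterexample.

n = 3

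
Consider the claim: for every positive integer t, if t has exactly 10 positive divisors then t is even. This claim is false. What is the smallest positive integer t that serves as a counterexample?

t = 405

We need the least positive integer t for which t has exactly 10 positive divisors but t is odd.
For t = 48, 80, 112, 162, 176, 208, 272, 304, 368 the conclusion holds.
t = 405: divisors of 405: 10 divisors; 405 is odd.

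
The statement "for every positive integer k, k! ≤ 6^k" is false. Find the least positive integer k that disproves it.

k = 14

Check each positive integer k in order until k! > 6^k.
The first 13 eligible values, up to k = 13, all satisfy the conclusion.
k = 14: k! = 87178291200 and 6^k = 78364164096, so 87178291200 > 78364164096.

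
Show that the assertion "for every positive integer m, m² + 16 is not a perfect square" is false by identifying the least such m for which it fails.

m = 3

m = 1: 1² + 16 = 17, not a perfect square.
m = 2: 2² + 16 = 20, not a perfect square.
m = 3: 3² + 16 = 25 = 5², a perfect square.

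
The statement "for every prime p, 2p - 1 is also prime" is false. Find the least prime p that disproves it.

p = 5

p = 2: 2p - 1 = 3, prime.
p = 3: 2p - 1 = 5, prime.
p = 5: 2p - 1 = 9 = 3 × 3, not prime.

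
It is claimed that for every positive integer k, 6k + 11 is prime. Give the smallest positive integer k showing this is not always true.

We need the least positive integer k for which 6k + 11 is not prime.
k = 1: 6k + 11 = 17, prime.
k = 2: 6k + 11 = 23, prime.
k = 3: 6k + 11 = 29, prime.
k = 4: 6k + 11 = 35 = 5 × 7, composite.

k = 4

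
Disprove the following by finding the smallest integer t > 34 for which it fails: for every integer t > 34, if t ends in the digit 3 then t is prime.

Check each integer t > 34 in order until t ends in the digit 3 but t is not prime.
t = 43: 43 ends in 3 and is prime.
t = 53: 53 ends in 3 and is prime.
t = 63: 63 ends in 3; 63 = 3 × 21, composite.
So t = 63 is the smallest counterexample.

t = 63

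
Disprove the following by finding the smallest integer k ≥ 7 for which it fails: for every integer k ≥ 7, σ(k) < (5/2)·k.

We need the least integer k ≥ 7 for which the claim fails.
The first 17 eligible values, up to k = 23, all satisfy the conclusion.
k = 24: σ(24) = 60; 60 ≥ 60.
So k = 24 is the smallest counterexample.

k = 24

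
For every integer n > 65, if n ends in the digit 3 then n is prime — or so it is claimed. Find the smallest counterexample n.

n = 93

We need the least integer n > 65 for which n ends in the digit 3 but n is not prime.
n = 73: 73 ends in 3 and is prime.
n = 83: 83 ends in 3 and is prime.
n = 93: 93 ends in 3; 93 = 3 × 31, composite.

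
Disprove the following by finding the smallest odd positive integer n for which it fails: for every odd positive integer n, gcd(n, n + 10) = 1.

n = 5

Check each odd positive integer n in order until gcd(n, n + 10) > 1.
n = 1: gcd(1, 11) = 1.
n = 3: gcd(3, 13) = 1.
n = 5: gcd(5, 15) = 5.
Hence n = 5 is a counterexample.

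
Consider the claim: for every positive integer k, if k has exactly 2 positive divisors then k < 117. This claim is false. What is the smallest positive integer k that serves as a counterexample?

We need the least positive integer k for which k has exactly 2 positive divisors but the claim fails.
The first 30 eligible values, up to k = 113, all satisfy the conclusion.
k = 127: τ(127) = 2; 127 ≥ 117.
Thus k = 127 disproves the claim, and no smaller k works.

k = 127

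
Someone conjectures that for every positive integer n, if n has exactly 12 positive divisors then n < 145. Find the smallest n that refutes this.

n = 150

We need the least positive integer n for which n has exactly 12 positive divisors but the claim fails.
For n = 60, 72, 84, 90, 96, 108, 126, 132, 140 the conclusion holds.
n = 150: τ(150) = 12; 150 ≥ 145.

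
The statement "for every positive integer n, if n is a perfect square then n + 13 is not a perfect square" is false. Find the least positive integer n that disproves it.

A counterexample is any positive integer n such that n is a perfect square but n + 13 is a perfect square; we check each in order.
For n = 1, 4, 9, 16, 25 the conclusion holds.
n = 36: 36 = 6² and 36 + 13 = 49 = 7².
Hence n = 36 is a counterexample.

n = 36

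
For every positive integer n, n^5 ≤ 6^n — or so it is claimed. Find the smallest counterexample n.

n = 3

Check each positive integer n in order until n^5 > 6^n.
n = 1: n^5 = 1 and 6^n = 6, so 1 ≤ 6.
n = 2: n^5 = 32 and 6^n = 36, so 32 ≤ 36.
n = 3: n^5 = 243 and 6^n = 216, so 243 > 216.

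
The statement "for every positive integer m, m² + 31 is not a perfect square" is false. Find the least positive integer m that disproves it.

A counterexample is any positive integer m such that m² + 31 is a perfect square; we check each in order.
The first 14 eligible values, up to m = 14, all satisfy the conclusion.
m = 15: 15² + 31 = 256 = 16², a perfect square.
So m = 15 is the smallest counterexample.

m = 15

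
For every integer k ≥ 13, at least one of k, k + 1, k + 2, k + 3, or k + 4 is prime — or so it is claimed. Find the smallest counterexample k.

We need the least integer k ≥ 13 for which k, k + 1, k + 2, k + 3, k + 4 are all composite.
For k = 13, 14, 15, 16, …, 21, 22, 23 the conclusion holds.
k = 24: 24 = 2 × 12; 25 = 5 × 5; 26 = 2 × 13; 27 = 3 × 9; 28 = 2 × 14 — all composite.
Hence k = 24 is a counterexample.

k = 24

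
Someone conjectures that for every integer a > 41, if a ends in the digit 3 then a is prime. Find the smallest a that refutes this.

A counterexample is any integer a > 41 such that a ends in the digit 3 but a is not prime; we check each in order.
a = 43: 43 ends in 3 and is prime.
a = 53: 53 ends in 3 and is prime.
a = 63: 63 ends in 3; 63 = 3 × 21, composite.
So a = 63 is the smallest counterexample.

a = 63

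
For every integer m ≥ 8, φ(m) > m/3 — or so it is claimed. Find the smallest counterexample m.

Check each integer m ≥ 8 in order until the claim fails.
For m = 8, 9, 10, 11 the conclusion holds.
m = 12: φ(12) = 4 and 12/3 = 4, so φ(12) ≤ 12/3.

m = 12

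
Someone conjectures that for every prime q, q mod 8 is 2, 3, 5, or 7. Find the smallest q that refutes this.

A counterexample is any prime q such that the claim fails; we check each in order.
For q = 2, 3, 5, 7, 11, 13 the conclusion holds.
q = 17: 17 mod 8 = 1 — not in {2, 3, 5, 7}.

q = 17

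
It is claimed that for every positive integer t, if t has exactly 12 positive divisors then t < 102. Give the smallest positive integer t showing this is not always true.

t = 108

Check each positive integer t in order until t has exactly 12 positive divisors but the claim fails.
t = 60: τ(60) = 12; 60 < 102.
t = 72: τ(72) = 12; 72 < 102.
t = 84: τ(84) = 12; 84 < 102.
t = 90: τ(90) = 12; 90 < 102.
t = 96: τ(96) = 12; 96 < 102.
t = 108: τ(108) = 12; 108 ≥ 102.
So t = 108 is the smallest counterexample.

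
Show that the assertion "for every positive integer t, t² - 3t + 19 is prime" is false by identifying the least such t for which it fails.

A counterexample is any positive integer t such that t² - 3t + 19 is not prime; we check each in order.
For t = 1, 2, 3, 4, …, 15, 16, 17 the conclusion holds.
t = 18: t² - 3t + 19 = 289 = 17 × 17, composite.
So t = 18 is the smallest counterexample.

t = 18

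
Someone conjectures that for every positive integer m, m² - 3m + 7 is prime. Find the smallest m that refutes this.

m = 6

Check each positive integer m in order until m² - 3m + 7 is not prime.
The first 5 eligible values, up to m = 5, all satisfy the conclusion.
m = 6: m² - 3m + 7 = 25 = 5 × 5, composite.
So m = 6 is the smallest counterexample.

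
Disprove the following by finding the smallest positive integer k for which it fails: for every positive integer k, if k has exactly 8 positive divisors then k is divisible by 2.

A counterexample is any positive integer k such that k has exactly 8 positive divisors but k is not divisible by 2; we check each in order.
For k = 24, 30, 40, 42, …, 88, 102, 104 the conclusion holds.
k = 105: τ(105) = 8; 105 mod 2 = 1.
Thus k = 105 disproves the claim, and no smaller k works.

k = 105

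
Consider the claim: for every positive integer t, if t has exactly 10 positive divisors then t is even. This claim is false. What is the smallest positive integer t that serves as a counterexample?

Check each positive integer t in order until t has exactly 10 positive divisors but t is odd.
For t = 48, 80, 112, 162, 176, 208, 272, 304, 368 the conclusion holds.
t = 405: divisors of 405: 10 divisors; 405 is odd.
So t = 405 is the smallest counterexample.

t = 405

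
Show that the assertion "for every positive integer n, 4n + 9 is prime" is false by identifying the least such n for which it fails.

A counterexample is any positive integer n such that 4n + 9 is not prime; we check each in order.
For n = 1, 2 the conclusion holds.
n = 3: 4n + 9 = 21 = 3 × 7, composite.
So n = 3 is the smallest counterexample.

n = 3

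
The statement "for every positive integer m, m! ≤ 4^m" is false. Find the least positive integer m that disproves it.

m = 9

For m = 1, 2, 3, 4, 5, 6, 7, 8 the conclusion holds.
m = 9: m! = 362880 and 4^m = 262144, so 362880 > 262144.
Thus m = 9 disproves the claim, and no smaller m works.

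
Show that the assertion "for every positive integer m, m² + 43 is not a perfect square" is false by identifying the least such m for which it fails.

m = 21

A counterexample is any positive integer m such that m² + 43 is a perfect square; we check each in order.
For m = 1, 2, 3, 4, …, 18, 19, 20 the conclusion holds.
m = 21: 21² + 43 = 484 = 22², a perfect square.
Thus m = 21 disproves the claim, and no smaller m works.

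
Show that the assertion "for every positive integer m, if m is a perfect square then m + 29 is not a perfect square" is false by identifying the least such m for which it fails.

A counterexample is any positive integer m such that m is a perfect square but m + 29 is a perfect square; we check each in order.
The first 13 eligible values, up to m = 169, all satisfy the conclusion.
m = 196: 196 = 14² and 196 + 29 = 225 = 15².
So m = 196 is the smallest counterexample.

m = 196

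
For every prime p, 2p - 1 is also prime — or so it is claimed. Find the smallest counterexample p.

p = 5

We need the least prime p for which 2p - 1 is not prime.
For p = 2, 3 the conclusion holds.
p = 5: 2p - 1 = 9 = 3 × 3, not prime.
Thus p = 5 disproves the claim, and no smaller p works.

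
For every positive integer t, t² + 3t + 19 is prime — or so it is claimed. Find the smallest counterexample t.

t = 15

A counterexample is any positive integer t such that t² + 3t + 19 is not prime; we check each in order.
The first 14 eligible values, up to t = 14, all satisfy the conclusion.
t = 15: t² + 3t + 19 = 289 = 17 × 17, composite.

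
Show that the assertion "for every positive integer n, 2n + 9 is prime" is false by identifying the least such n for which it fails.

Check each positive integer n in order until 2n + 9 is not prime.
n = 1: 2n + 9 = 11, prime.
n = 2: 2n + 9 = 13, prime.
n = 3: 2n + 9 = 15 = 3 × 5, composite.
Thus n = 3 disproves the claim, and no smaller n works.

n = 3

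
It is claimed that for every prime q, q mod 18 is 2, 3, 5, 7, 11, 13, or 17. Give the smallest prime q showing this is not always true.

q = 19

A counterexample is any prime q such that the claim fails; we check each in order.
For q = 2, 3, 5, 7, 11, 13, 17 the conclusion holds.
q = 19: 19 mod 18 = 1 — not in {2, 3, 5, 7, 11, 13, 17}.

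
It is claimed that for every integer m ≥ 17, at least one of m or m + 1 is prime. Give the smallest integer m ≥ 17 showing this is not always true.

m = 20

A counterexample is any integer m ≥ 17 such that m, m + 1 are both composite; we check each in order.
For m = 17, 18, 19 the conclusion holds.
m = 20: 20 = 2 × 10; 21 = 3 × 7 — both composite.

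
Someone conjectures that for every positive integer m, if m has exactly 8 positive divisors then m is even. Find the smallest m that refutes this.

Check each positive integer m in order until m has exactly 8 positive divisors but m is odd.
The first 12 eligible values, up to m = 104, all satisfy the conclusion.
m = 105: divisors of 105: 1, 3, 5, 7, 15, 21, 35, 105; 105 is odd.
Thus m = 105 disproves the claim, and no smaller m works.

m = 105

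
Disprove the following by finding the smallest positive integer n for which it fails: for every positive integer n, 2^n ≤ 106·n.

The first 10 eligible values, up to n = 10, all satisfy the conclusion.
n = 11: 2^n = 2048 and 106·n = 1166, so 2048 > 1166.

n = 11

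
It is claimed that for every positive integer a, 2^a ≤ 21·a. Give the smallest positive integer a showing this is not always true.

a = 8

For a = 1, 2, 3, 4, 5, 6, 7 the conclusion holds.
a = 8: 2^a = 256 and 21·a = 168, so 256 > 168.
Hence a = 8 is a counterexample.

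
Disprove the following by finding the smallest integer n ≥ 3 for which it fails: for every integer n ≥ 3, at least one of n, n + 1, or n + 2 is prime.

n = 8

We need the least integer n ≥ 3 for which n, n + 1, n + 2 are all composite.
For n = 3, 4, 5, 6, 7 the conclusion holds.
n = 8: 8 = 2 × 4; 9 = 3 × 3; 10 = 2 × 5 — all composite.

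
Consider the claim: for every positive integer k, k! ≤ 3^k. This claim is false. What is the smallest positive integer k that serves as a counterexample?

A counterexample is any positive integer k such that k! > 3^k; we check each in order.
The first 6 eligible values, up to k = 6, all satisfy the conclusion.
k = 7: k! = 5040 and 3^k = 2187, so 5040 > 2187.
Thus k = 7 disproves the claim, and no smaller k works.

k = 7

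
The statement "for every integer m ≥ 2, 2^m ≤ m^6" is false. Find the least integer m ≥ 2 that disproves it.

A counterexample is any integer m ≥ 2 such that 2^m > m^6; we check each in order.
For m = 2, 3, 4, 5, …, 27, 28, 29 the conclusion holds.
m = 30: 2^m = 1073741824 and m^6 = 729000000, so 1073741824 > 729000000.
So m = 30 is the smallest counterexample.

m = 30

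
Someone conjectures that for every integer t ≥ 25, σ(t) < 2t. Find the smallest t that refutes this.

t = 28

t = 25: σ(25) = 31; 31 < 50.
t = 26: σ(26) = 42; 42 < 52.
t = 27: σ(27) = 40; 40 < 54.
t = 28: σ(28) = 56; 56 ≥ 56.
Hence t = 28 is a counterexample.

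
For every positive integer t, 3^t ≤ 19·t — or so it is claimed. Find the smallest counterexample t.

t = 4

We need the least positive integer t for which 3^t > 19·t.
t = 1: 3^t = 3 and 19·t = 19, so 3 ≤ 19.
t = 2: 3^t = 9 and 19·t = 38, so 9 ≤ 38.
t = 3: 3^t = 27 and 19·t = 57, so 27 ≤ 57.
t = 4: 3^t = 81 and 19·t = 76, so 81 > 76.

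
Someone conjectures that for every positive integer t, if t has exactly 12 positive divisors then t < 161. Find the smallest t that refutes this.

t = 198

For t = 60, 72, 84, 90, …, 150, 156, 160 the conclusion holds.
t = 198: τ(198) = 12; 198 ≥ 161.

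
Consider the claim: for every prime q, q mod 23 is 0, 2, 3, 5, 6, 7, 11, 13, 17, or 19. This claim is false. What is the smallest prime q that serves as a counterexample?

We need the least prime q for which the claim fails.
For q = 2, 3, 5, 7, 11, 13, 17, 19, 23, 29 the conclusion holds.
q = 31: 31 mod 23 = 8 — not in {0, 2, 3, 5, 6, 7, 11, 13, 17, 19}.
Thus q = 31 disproves the claim, and no smaller q works.

q = 31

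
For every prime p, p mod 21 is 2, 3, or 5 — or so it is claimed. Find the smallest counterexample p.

p = 7

p = 2: 2 mod 21 = 2.
p = 3: 3 mod 21 = 3.
p = 5: 5 mod 21 = 5.
p = 7: 7 mod 21 = 7 — not in {2, 3, 5}.
So p = 7 is the smallest counterexample.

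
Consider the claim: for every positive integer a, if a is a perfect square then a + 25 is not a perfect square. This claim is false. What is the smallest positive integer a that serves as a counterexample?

The first 11 eligible values, up to a = 121, all satisfy the conclusion.
a = 144: 144 = 12² and 144 + 25 = 169 = 13².

a = 144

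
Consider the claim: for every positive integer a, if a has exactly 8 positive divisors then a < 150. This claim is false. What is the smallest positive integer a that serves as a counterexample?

Check each positive integer a in order until a has exactly 8 positive divisors but the claim fails.
The first 20 eligible values, up to a = 138, all satisfy the conclusion.
a = 152: τ(152) = 8; 152 ≥ 150.

a = 152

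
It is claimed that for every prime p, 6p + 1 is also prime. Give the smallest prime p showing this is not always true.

A counterexample is any prime p such that 6p + 1 is not prime; we check each in order.
For p = 2, 3, 5, 7, 11, 13, 17 the conclusion holds.
p = 19: 6p + 1 = 115 = 5 × 23, not prime.
So p = 19 is the smallest counterexample.

p = 19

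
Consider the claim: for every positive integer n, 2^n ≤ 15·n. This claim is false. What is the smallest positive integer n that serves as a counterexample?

n = 7

n = 1: 2^n = 2 and 15·n = 15, so 2 ≤ 15.
n = 2: 2^n = 4 and 15·n = 30, so 4 ≤ 30.
n = 3: 2^n = 8 and 15·n = 45, so 8 ≤ 45.
n = 4: 2^n = 16 and 15·n = 60, so 16 ≤ 60.
n = 5: 2^n = 32 and 15·n = 75, so 32 ≤ 75.
n = 6: 2^n = 64 and 15·n = 90, so 64 ≤ 90.
n = 7: 2^n = 128 and 15·n = 105, so 128 > 105.
Hence n = 7 is a counterexample.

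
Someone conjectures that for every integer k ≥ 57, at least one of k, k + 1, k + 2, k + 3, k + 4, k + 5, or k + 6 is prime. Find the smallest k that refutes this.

We need the least integer k ≥ 57 for which k, k + 1, k + 2, k + 3, k + 4, k + 5, k + 6 are all composite.
For k = 57, 58, 59, 60, …, 87, 88, 89 the conclusion holds.
k = 90: 90 = 2 × 45; 91 = 7 × 13; 92 = 2 × 46; 93 = 3 × 31; 94 = 2 × 47; 95 = 5 × 19; 96 = 2 × 48 — all composite.

k = 90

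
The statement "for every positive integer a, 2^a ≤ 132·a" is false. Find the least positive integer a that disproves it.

Check each positive integer a in order until 2^a > 132·a.
For a = 1, 2, 3, 4, 5, 6, 7, 8, 9, 10 the conclusion holds.
a = 11: 2^a = 2048 and 132·a = 1452, so 2048 > 1452.
Thus a = 11 disproves the claim, and no smaller a works.

a = 11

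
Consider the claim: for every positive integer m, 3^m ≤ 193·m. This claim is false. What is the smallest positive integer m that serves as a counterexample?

m = 7

We need the least positive integer m for which 3^m > 193·m.
The first 6 eligible values, up to m = 6, all satisfy the conclusion.
m = 7: 3^m = 2187 and 193·m = 1351, so 2187 > 1351.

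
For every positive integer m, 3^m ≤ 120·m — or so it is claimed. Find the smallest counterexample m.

m = 6

The first 5 eligible values, up to m = 5, all satisfy the conclusion.
m = 6: 3^m = 729 and 120·m = 720, so 729 > 720.
Thus m = 6 disproves the claim, and no smaller m works.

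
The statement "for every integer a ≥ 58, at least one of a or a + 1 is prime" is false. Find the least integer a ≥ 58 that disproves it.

a = 62

We need the least integer a ≥ 58 for which a, a + 1 are both composite.
The first 4 eligible values, up to a = 61, all satisfy the conclusion.
a = 62: 62 = 2 × 31; 63 = 3 × 21 — both composite.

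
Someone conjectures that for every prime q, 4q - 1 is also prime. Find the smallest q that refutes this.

A counterexample is any prime q such that 4q - 1 is not prime; we check each in order.
For q = 2, 3, 5 the conclusion holds.
q = 7: 4q - 1 = 27 = 3 × 9, not prime.

q = 7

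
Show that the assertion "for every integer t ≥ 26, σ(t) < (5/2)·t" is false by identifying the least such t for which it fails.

We need the least integer t ≥ 26 for which the claim fails.
For t = 26, 27, 28, 29, 30, 31, 32, 33, 34, 35 the conclusion holds.
t = 36: σ(36) = 91; 91 ≥ 90.
Hence t = 36 is a counterexample.

t = 36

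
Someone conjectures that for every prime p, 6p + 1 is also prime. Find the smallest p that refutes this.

p = 2: 6p + 1 = 13, prime.
p = 3: 6p + 1 = 19, prime.
p = 5: 6p + 1 = 31, prime.
p = 7: 6p + 1 = 43, prime.
p = 11: 6p + 1 = 67, prime.
p = 13: 6p + 1 = 79, prime.
p = 17: 6p + 1 = 103, prime.
p = 19: 6p + 1 = 115 = 5 × 23, not prime.

p = 19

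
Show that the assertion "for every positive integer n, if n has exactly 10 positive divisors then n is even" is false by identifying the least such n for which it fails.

n = 405

Check each positive integer n in order until n has exactly 10 positive divisors but n is odd.
For n = 48, 80, 112, 162, 176, 208, 272, 304, 368 the conclusion holds.
n = 405: divisors of 405: 10 divisors; 405 is odd.
So n = 405 is the smallest counterexample.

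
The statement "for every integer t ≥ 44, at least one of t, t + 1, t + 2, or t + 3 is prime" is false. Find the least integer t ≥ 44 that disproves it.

t = 48

The first 4 eligible values, up to t = 47, all satisfy the conclusion.
t = 48: 48 = 2 × 24; 49 = 7 × 7; 50 = 2 × 25; 51 = 3 × 17 — all composite.
Hence t = 48 is a counterexample.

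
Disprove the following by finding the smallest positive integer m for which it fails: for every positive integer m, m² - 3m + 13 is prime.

m = 12

We need the least positive integer m for which m² - 3m + 13 is not prime.
The first 11 eligible values, up to m = 11, all satisfy the conclusion.
m = 12: m² - 3m + 13 = 121 = 11 × 11, composite.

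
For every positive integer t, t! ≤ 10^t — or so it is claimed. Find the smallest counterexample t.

t = 25

A counterexample is any positive integer t such that t! > 10^t; we check each in order.
The first 24 eligible values, up to t = 24, all satisfy the conclusion.
t = 25: t! = 15511210043330985984000000 and 10^t = 10000000000000000000000000, so 15511210043330985984000000 > 10000000000000000000000000.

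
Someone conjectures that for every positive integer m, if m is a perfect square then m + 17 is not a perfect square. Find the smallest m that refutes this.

m = 64

A counterexample is any positive integer m such that m is a perfect square but m + 17 is a perfect square; we check each in order.
m = 1: 1 + 17 = 18, not a perfect square.
m = 4: 4 + 17 = 21, not a perfect square.
m = 9: 9 + 17 = 26, not a perfect square.
m = 16: 16 + 17 = 33, not a perfect square.
m = 25: 25 + 17 = 42, not a perfect square.
m = 36: 36 + 17 = 53, not a perfect square.
m = 49: 49 + 17 = 66, not a perfect square.
m = 64: 64 = 8² and 64 + 17 = 81 = 9².
So m = 64 is the smallest counterexample.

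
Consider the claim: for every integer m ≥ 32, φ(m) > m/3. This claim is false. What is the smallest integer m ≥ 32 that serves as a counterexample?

m = 36

m = 32: φ(32) = 16 and 32/3 = 32/3, so φ(32) > 32/3.
m = 33: φ(33) = 20 and 33/3 = 11, so φ(33) > 33/3.
m = 34: φ(34) = 16 and 34/3 = 34/3, so φ(34) > 34/3.
m = 35: φ(35) = 24 and 35/3 = 35/3, so φ(35) > 35/3.
m = 36: φ(36) = 12 and 36/3 = 12, so φ(36) ≤ 36/3.
So m = 36 is the smallest counterexample.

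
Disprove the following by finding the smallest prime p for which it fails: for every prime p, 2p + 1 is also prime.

p = 7

For p = 2, 3, 5 the conclusion holds.
p = 7: 2p + 1 = 15 = 3 × 5, not prime.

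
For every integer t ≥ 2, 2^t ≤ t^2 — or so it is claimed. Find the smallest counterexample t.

t = 5

t = 2: 2^t = 4 and t^2 = 4, so 4 ≤ 4.
t = 3: 2^t = 8 and t^2 = 9, so 8 ≤ 9.
t = 4: 2^t = 16 and t^2 = 16, so 16 ≤ 16.
t = 5: 2^t = 32 and t^2 = 25, so 32 > 25.
Hence t = 5 is a counterexample.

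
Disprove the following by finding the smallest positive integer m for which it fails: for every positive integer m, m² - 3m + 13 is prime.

A counterexample is any positive integer m such that m² - 3m + 13 is not prime; we check each in order.
For m = 1, 2, 3, 4, …, 9, 10, 11 the conclusion holds.
m = 12: m² - 3m + 13 = 121 = 11 × 11, composite.
Thus m = 12 disproves the claim, and no smaller m works.

m = 12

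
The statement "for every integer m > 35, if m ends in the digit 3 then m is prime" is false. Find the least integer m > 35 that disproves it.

m = 63

A counterexample is any integer m > 35 such that m ends in the digit 3 but m is not prime; we check each in order.
For m = 43, 53 the conclusion holds.
m = 63: 63 ends in 3; 63 = 3 × 21, composite.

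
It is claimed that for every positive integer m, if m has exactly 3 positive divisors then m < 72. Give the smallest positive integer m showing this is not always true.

m = 121

For m = 4, 9, 25, 49 the conclusion holds.
m = 121: τ(121) = 3; 121 ≥ 72.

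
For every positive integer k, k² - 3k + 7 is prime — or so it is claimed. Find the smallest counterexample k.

k = 6

For k = 1, 2, 3, 4, 5 the conclusion holds.
k = 6: k² - 3k + 7 = 25 = 5 × 5, composite.
Hence k = 6 is a counterexample.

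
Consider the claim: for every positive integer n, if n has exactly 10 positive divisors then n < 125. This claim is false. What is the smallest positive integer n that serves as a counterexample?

n = 162

We need the least positive integer n for which n has exactly 10 positive divisors but the claim fails.
For n = 48, 80, 112 the conclusion holds.
n = 162: τ(162) = 10; 162 ≥ 125.
Hence n = 162 is a counterexample.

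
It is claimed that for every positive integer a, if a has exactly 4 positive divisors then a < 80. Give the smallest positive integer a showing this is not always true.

Check each positive integer a in order until a has exactly 4 positive divisors but the claim fails.
For a = 6, 8, 10, 14, …, 69, 74, 77 the conclusion holds.
a = 82: τ(82) = 4; 82 ≥ 80.

a = 82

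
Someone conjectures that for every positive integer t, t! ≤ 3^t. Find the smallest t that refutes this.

t = 7

Check each positive integer t in order until t! > 3^t.
t = 1: t! = 1 and 3^t = 3, so 1 ≤ 3.
t = 2: t! = 2 and 3^t = 9, so 2 ≤ 9.
t = 3: t! = 6 and 3^t = 27, so 6 ≤ 27.
t = 4: t! = 24 and 3^t = 81, so 24 ≤ 81.
t = 5: t! = 120 and 3^t = 243, so 120 ≤ 243.
t = 6: t! = 720 and 3^t = 729, so 720 ≤ 729.
t = 7: t! = 5040 and 3^t = 2187, so 5040 > 2187.
So t = 7 is the smallest counterexample.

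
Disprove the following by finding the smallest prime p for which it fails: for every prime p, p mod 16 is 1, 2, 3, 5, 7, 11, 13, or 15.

For p = 2, 3, 5, 7, …, 29, 31, 37 the conclusion holds.
p = 41: 41 mod 16 = 9 — not in {1, 2, 3, 5, 7, 11, 13, 15}.
So p = 41 is the smallest counterexample.

p = 41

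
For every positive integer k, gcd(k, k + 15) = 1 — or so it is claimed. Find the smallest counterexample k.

k = 3

A counterexample is any positive integer k such that gcd(k, k + 15) > 1; we check each in order.
For k = 1, 2 the conclusion holds.
k = 3: gcd(3, 18) = 3.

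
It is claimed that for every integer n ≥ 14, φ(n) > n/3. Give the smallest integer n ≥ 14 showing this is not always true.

For n = 14, 15, 16, 17 the conclusion holds.
n = 18: φ(18) = 6 and 18/3 = 6, so φ(18) ≤ 18/3.
Hence n = 18 is a counterexample.

n = 18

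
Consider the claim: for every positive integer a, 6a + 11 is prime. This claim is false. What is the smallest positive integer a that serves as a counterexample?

a = 4

a = 1: 6a + 11 = 17, prime.
a = 2: 6a + 11 = 23, prime.
a = 3: 6a + 11 = 29, prime.
a = 4: 6a + 11 = 35 = 5 × 7, composite.
So a = 4 is the smallest counterexample.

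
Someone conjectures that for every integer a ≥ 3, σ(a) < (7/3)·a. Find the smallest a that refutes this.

A counterexample is any integer a ≥ 3 such that the claim fails; we check each in order.
For a = 3, 4, 5, 6, 7, 8, 9, 10, 11 the conclusion holds.
a = 12: σ(12) = 28; 28 ≥ 28.
Thus a = 12 disproves the claim, and no smaller a works.

a = 12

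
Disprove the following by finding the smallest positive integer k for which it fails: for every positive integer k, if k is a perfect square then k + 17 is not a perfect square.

k = 1: 1 + 17 = 18, not a perfect square.
k = 4: 4 + 17 = 21, not a perfect square.
k = 9: 9 + 17 = 26, not a perfect square.
k = 16: 16 + 17 = 33, not a perfect square.
k = 25: 25 + 17 = 42, not a perfect square.
k = 36: 36 + 17 = 53, not a perfect square.
k = 49: 49 + 17 = 66, not a perfect square.
k = 64: 64 = 8² and 64 + 17 = 81 = 9².
Thus k = 64 disproves the claim, and no smaller k works.

k = 64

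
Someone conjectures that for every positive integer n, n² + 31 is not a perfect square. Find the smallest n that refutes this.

We need the least positive integer n for which n² + 31 is a perfect square.
For n = 1, 2, 3, 4, …, 12, 13, 14 the conclusion holds.
n = 15: 15² + 31 = 256 = 16², a perfect square.

n = 15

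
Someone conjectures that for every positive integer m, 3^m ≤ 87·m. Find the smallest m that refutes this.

m = 6

A counterexample is any positive integer m such that 3^m > 87·m; we check each in order.
The first 5 eligible values, up to m = 5, all satisfy the conclusion.
m = 6: 3^m = 729 and 87·m = 522, so 729 > 522.
Thus m = 6 disproves the claim, and no smaller m works.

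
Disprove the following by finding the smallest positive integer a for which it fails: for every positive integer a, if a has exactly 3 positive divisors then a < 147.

a = 169

A counterexample is any positive integer a such that a has exactly 3 positive divisors but the claim fails; we check each in order.
The first 5 eligible values, up to a = 121, all satisfy the conclusion.
a = 169: τ(169) = 3; 169 ≥ 147.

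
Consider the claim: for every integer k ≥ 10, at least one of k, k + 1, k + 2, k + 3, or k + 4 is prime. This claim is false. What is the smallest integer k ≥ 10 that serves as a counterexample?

k = 24

For k = 10, 11, 12, 13, …, 21, 22, 23 the conclusion holds.
k = 24: 24 = 2 × 12; 25 = 5 × 5; 26 = 2 × 13; 27 = 3 × 9; 28 = 2 × 14 — all composite.
Hence k = 24 is a counterexample.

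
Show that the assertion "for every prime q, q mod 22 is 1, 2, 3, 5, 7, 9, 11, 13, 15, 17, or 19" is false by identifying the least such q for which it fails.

q = 43

We need the least prime q for which the claim fails.
For q = 2, 3, 5, 7, …, 31, 37, 41 the conclusion holds.
q = 43: 43 mod 22 = 21 — not in {1, 2, 3, 5, 7, 9, 11, 13, 15, 17, 19}.
Hence q = 43 is a counterexample.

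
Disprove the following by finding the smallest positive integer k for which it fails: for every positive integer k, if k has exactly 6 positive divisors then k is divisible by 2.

A counterexample is any positive integer k such that k has exactly 6 positive divisors but k is not divisible by 2; we check each in order.
The first 6 eligible values, up to k = 44, all satisfy the conclusion.
k = 45: τ(45) = 6; 45 mod 2 = 1.
Thus k = 45 disproves the claim, and no smaller k works.

k = 45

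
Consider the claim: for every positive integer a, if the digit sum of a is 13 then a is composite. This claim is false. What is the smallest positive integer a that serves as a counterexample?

A counterexample is any positive integer a such that the digit sum of a is 13 but a is prime; we check each in order.
For a = 49, 58 the conclusion holds.
a = 67: digit sum 13; 67 is prime, not composite.
Hence a = 67 is a counterexample.

a = 67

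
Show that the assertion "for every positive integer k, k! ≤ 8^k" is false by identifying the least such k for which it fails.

For k = 1, 2, 3, 4, …, 17, 18, 19 the conclusion holds.
k = 20: k! = 2432902008176640000 and 8^k = 1152921504606846976, so 2432902008176640000 > 1152921504606846976.
So k = 20 is the smallest counterexample.

k = 20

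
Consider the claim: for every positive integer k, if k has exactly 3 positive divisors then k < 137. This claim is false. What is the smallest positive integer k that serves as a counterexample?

A counterexample is any positive integer k such that k has exactly 3 positive divisors but the claim fails; we check each in order.
k = 4: τ(4) = 3; 4 < 137.
k = 9: τ(9) = 3; 9 < 137.
k = 25: τ(25) = 3; 25 < 137.
k = 49: τ(49) = 3; 49 < 137.
k = 121: τ(121) = 3; 121 < 137.
k = 169: τ(169) = 3; 169 ≥ 137.

k = 169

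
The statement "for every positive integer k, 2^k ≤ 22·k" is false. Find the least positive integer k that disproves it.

k = 8

A counterexample is any positive integer k such that 2^k > 22·k; we check each in order.
For k = 1, 2, 3, 4, 5, 6, 7 the conclusion holds.
k = 8: 2^k = 256 and 22·k = 176, so 256 > 176.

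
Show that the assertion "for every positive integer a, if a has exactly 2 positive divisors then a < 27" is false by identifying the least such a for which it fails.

a = 29

The first 9 eligible values, up to a = 23, all satisfy the conclusion.
a = 29: τ(29) = 2; 29 ≥ 27.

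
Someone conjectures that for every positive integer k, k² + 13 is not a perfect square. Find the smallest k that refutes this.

The first 5 eligible values, up to k = 5, all satisfy the conclusion.
k = 6: 6² + 13 = 49 = 7², a perfect square.
Hence k = 6 is a counterexample.

k = 6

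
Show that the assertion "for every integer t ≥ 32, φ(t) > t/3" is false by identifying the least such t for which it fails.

We need the least integer t ≥ 32 for which the claim fails.
t = 32: φ(32) = 16 and 32/3 = 32/3, so φ(32) > 32/3.
t = 33: φ(33) = 20 and 33/3 = 11, so φ(33) > 33/3.
t = 34: φ(34) = 16 and 34/3 = 34/3, so φ(34) > 34/3.
t = 35: φ(35) = 24 and 35/3 = 35/3, so φ(35) > 35/3.
t = 36: φ(36) = 12 and 36/3 = 12, so φ(36) ≤ 36/3.
Thus t = 36 disproves the claim, and no smaller t works.

t = 36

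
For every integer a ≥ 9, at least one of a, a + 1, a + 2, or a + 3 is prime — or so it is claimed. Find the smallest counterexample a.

For a = 9, 10, 11, 12, …, 21, 22, 23 the conclusion holds.
a = 24: 24 = 2 × 12; 25 = 5 × 5; 26 = 2 × 13; 27 = 3 × 9 — all composite.
Thus a = 24 disproves the claim, and no smaller a works.

a = 24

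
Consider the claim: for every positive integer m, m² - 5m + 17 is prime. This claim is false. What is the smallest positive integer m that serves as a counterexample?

m = 13

Check each positive integer m in order until m² - 5m + 17 is not prime.
For m = 1, 2, 3, 4, …, 10, 11, 12 the conclusion holds.
m = 13: m² - 5m + 17 = 121 = 11 × 11, composite.
So m = 13 is the smallest counterexample.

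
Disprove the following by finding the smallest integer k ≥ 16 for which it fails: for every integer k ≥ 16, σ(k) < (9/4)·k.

Check each integer k ≥ 16 in order until the claim fails.
k = 16: σ(16) = 31; 31 < 36.
k = 17: σ(17) = 18; 18 < 153/4.
k = 18: σ(18) = 39; 39 < 81/2.
k = 19: σ(19) = 20; 20 < 171/4.
k = 20: σ(20) = 42; 42 < 45.
k = 21: σ(21) = 32; 32 < 189/4.
k = 22: σ(22) = 36; 36 < 99/2.
k = 23: σ(23) = 24; 24 < 207/4.
k = 24: σ(24) = 60; 60 ≥ 54.
Hence k = 24 is a counterexample.

k = 24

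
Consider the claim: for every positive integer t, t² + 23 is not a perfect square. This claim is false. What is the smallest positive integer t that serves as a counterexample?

For t = 1, 2, 3, 4, 5, 6, 7, 8, 9, 10 the conclusion holds.
t = 11: 11² + 23 = 144 = 12², a perfect square.
So t = 11 is the smallest counterexample.

t = 11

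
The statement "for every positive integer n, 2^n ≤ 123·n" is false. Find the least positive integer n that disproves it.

n = 11

A counterexample is any positive integer n such that 2^n > 123·n; we check each in order.
For n = 1, 2, 3, 4, 5, 6, 7, 8, 9, 10 the conclusion holds.
n = 11: 2^n = 2048 and 123·n = 1353, so 2048 > 1353.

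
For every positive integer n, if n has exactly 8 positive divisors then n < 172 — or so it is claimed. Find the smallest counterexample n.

A counterexample is any positive integer n such that n has exactly 8 positive divisors but the claim fails; we check each in order.
For n = 24, 30, 40, 42, …, 154, 165, 170 the conclusion holds.
n = 174: τ(174) = 8; 174 ≥ 172.
Thus n = 174 disproves the claim, and no smaller n works.

n = 174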